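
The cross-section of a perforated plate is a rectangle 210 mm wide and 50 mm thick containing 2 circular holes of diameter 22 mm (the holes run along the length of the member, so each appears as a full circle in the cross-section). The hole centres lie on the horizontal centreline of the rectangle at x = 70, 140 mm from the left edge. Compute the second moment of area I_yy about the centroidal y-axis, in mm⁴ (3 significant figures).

Decompose the section into non-overlapping parts with the origin at the bottom-left of its bounding rectangle.
Plate: 210 × 50, A = 10 500 mm², x = 105 mm, Ī = 38 587 500 mm⁴.
Hole 1 (subtracted): ⌀22, A = 380.13 mm², x = 70 mm, Ī = 11 499 mm⁴.
Hole 2 (subtracted): ⌀22, A = 380.13 mm², x = 140 mm, Ī = 11 499 mm⁴.
By symmetry the centroid is at mid-width, x̄ = 105 mm.
Transfer each piece to the centroidal y-axis using Ī + A·d² with d = x − 105:
  plate: d = 0 mm → contributes +38 587 500 mm⁴
  hole 1: d = -35 mm → contributes −477 162 mm⁴
  hole 2: d = 35 mm → contributes −477 162 mm⁴
Total I = 37 633 177 mm⁴.

I_yy ≈ 3.76 × 10⁷ mm⁴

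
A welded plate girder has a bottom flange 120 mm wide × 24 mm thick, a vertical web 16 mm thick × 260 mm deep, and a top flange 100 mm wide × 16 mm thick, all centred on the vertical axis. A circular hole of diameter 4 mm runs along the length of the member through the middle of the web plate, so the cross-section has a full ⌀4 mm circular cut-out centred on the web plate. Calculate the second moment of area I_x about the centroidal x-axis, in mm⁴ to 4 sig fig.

I_x ≈ 1.080 × 10⁸ mm⁴

Decompose the section into non-overlapping parts with the origin at the bottom-left of its bounding rectangle.
Bottom plate: 120 × 24, A = 2 880 mm², y = 12 mm, Ī = 138 240 mm⁴.
Web plate: 16 × 260, A = 4 160 mm², y = 154 mm, Ī = 23 434 667 mm⁴.
Top plate: 100 × 16, A = 1 600 mm², y = 292 mm, Ī = 34133.3 mm⁴.
Hole (subtracted): ⌀4, A = 12.5664 mm², y = 154 mm, Ī = 12.5664 mm⁴.
Centroid: ȳ = ΣA·y / ΣA = 132.191 mm.
Transfer each piece to the centroidal x-axis using Ī + A·d² with d = y − 132.191:
  bottom plate: d = -120.191 mm → contributes +41 742 019 mm⁴
  web plate: d = 21.8095 mm → contributes +25 413 388 mm⁴
  top plate: d = 159.809 mm → contributes +40 896 655 mm⁴
  hole: d = 21.8095 mm → contributes −5989.81 mm⁴
Total I = 108 046 072 mm⁴.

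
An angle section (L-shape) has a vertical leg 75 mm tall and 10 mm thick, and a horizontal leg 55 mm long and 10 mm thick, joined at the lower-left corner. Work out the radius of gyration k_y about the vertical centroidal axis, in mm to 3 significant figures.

k_y ≈ 15.7 mm

Decompose the section into non-overlapping parts with the origin at the bottom-left of its bounding rectangle.
Vertical leg: 10 × 75, A = 750 mm², x = 5 mm, Ī = 6 250 mm⁴.
Horizontal leg (remainder): 45 × 10, A = 450 mm², x = 32.5 mm, Ī = 75 938 mm⁴.
Centroid: x̄ = ΣA·x / ΣA = 15.313 mm.
Transfer each piece to the vertical centroidal axis using Ī + A·d² with d = x − 15.313:
  vertical leg: d = -10.313 mm → contributes +86 011 mm⁴
  horizontal leg (remainder): d = 17.188 mm → contributes +208 872 mm⁴
Total I = 294 883 mm⁴.
Radius of gyration: k = √(I/A) = √(294 883 / 1 200) = 15.676 mm.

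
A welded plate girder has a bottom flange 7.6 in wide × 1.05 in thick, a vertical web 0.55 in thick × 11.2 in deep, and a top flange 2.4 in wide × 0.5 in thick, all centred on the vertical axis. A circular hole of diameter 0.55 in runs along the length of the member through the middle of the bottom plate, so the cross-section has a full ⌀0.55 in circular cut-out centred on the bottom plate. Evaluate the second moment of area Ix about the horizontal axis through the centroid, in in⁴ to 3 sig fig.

Ix ≈ 289 in⁴

Split into non-overlapping primitives; take the origin at the lower-left of the bounding box.
Bottom plate: 7.6 × 1.05, A = 7.98 in², y = 0.525 in, Ī = 0.73316 in⁴.
Web plate: 0.55 × 11.2, A = 6.16 in², y = 6.65 in, Ī = 64.393 in⁴.
Top plate: 2.4 × 0.5, A = 1.2 in², y = 12.5 in, Ī = 0.025 in⁴.
Hole (subtracted): ⌀0.55, A = 0.23758 in², y = 0.525 in, Ī = 0.0044918 in⁴.
Centroid: ȳ = ΣA·y / ΣA = 3.9748 in.
Transfer each piece to the horizontal axis through the centroid using Ī + A·d² with d = y − 3.9748:
  bottom plate: d = -3.4498 in → contributes +95.703 in⁴
  web plate: d = 2.6752 in → contributes +108.48 in⁴
  top plate: d = 8.5252 in → contributes +87.24 in⁴
  hole: d = -3.4498 in → contributes −2.832 in⁴
Total I = 288.59 in⁴.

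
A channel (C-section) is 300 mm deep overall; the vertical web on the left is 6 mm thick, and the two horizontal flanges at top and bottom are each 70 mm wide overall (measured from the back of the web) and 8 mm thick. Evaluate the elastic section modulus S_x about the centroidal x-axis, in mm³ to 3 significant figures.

Treat the section as a set of non-overlapping primitives; coordinates are from the bounding-box lower-left.
Web: 6 × 300, A = 1 800 mm², y = 150 mm, Ī = 13 500 000 mm⁴.
Top flange (beyond web): 64 × 8, A = 512 mm², y = 296 mm, Ī = 2730.7 mm⁴.
Bottom flange (beyond web): 64 × 8, A = 512 mm², y = 4 mm, Ī = 2730.7 mm⁴.
By symmetry the centroid is at mid-height, ȳ = 150 mm.
Transfer each piece to the centroidal x-axis using Ī + A·d² with d = y − 150:
  web: d = 0 mm → contributes +13 500 000 mm⁴
  top flange (beyond web): d = 146 mm → contributes +10 916 523 mm⁴
  bottom flange (beyond web): d = -146 mm → contributes +10 916 523 mm⁴
Total I = 35 333 045 mm⁴.
Extreme fibre distance c = 150 mm; S = I/c = 235 554 mm³.

S_x ≈ 2.36 × 10⁵ mm³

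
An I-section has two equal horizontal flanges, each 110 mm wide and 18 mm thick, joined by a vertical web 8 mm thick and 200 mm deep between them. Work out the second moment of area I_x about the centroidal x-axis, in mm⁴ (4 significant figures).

Break the section into simple shapes (no overlaps), measuring from the bottom-left corner of the bounding box.
Bottom flange: 110 × 18, A = 1 980 mm², y = 9 mm, Ī = 53 460 mm⁴.
Web: 8 × 200, A = 1 600 mm², y = 118 mm, Ī = 5 333 333 mm⁴.
Top flange: 110 × 18, A = 1 980 mm², y = 227 mm, Ī = 53 460 mm⁴.
By symmetry the centroid is at mid-height, ȳ = 118 mm.
Transfer each piece to the centroidal x-axis using Ī + A·d² with d = y − 118:
  bottom flange: d = -109 mm → contributes +23 577 840 mm⁴
  web: d = 0 mm → contributes +5 333 333 mm⁴
  top flange: d = 109 mm → contributes +23 577 840 mm⁴
Total I = 52 489 013 mm⁴.

I_x ≈ 5.249 × 10⁷ mm⁴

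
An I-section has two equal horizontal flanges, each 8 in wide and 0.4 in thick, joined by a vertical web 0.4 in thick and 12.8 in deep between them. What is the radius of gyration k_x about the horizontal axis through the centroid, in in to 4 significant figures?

k_x ≈ 5.502 in

Split into non-overlapping primitives; take the origin at the lower-left of the bounding box.
Bottom flange: 8 × 0.4, A = 3.2 in², y = 0.2 in, Ī = 0.0426667 in⁴.
Web: 0.4 × 12.8, A = 5.12 in², y = 6.8 in, Ī = 69.9051 in⁴.
Top flange: 8 × 0.4, A = 3.2 in², y = 13.4 in, Ī = 0.0426667 in⁴.
By symmetry the centroid is at mid-height, ȳ = 6.8 in.
Transfer each piece to the horizontal axis through the centroid using Ī + A·d² with d = y − 6.8:
  bottom flange: d = -6.6 in → contributes +139.435 in⁴
  web: d = 0 in → contributes +69.9051 in⁴
  top flange: d = 6.6 in → contributes +139.435 in⁴
Total I = 348.774 in⁴.
Radius of gyration: k = √(I/A) = √(348.774 / 11.52) = 5.50232 in.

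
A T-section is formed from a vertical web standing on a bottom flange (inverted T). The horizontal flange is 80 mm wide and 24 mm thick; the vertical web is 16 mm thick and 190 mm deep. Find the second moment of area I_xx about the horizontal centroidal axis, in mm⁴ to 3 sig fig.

I_xx ≈ 2.27 × 10⁷ mm⁴

Split into non-overlapping primitives; take the origin at the lower-left of the bounding box.
Flange: 80 × 24, A = 1 920 mm², y = 12 mm, Ī = 92 160 mm⁴.
Web: 16 × 190, A = 3 040 mm², y = 119 mm, Ī = 9 145 333 mm⁴.
Centroid: ȳ = ΣA·y / ΣA = 77.581 mm.
Transfer each piece to the horizontal centroidal axis using Ī + A·d² with d = y − 77.581:
  flange: d = -65.581 mm → contributes +8 349 736 mm⁴
  web: d = 41.419 mm → contributes +14 360 645 mm⁴
Total I = 22 710 381 mm⁴.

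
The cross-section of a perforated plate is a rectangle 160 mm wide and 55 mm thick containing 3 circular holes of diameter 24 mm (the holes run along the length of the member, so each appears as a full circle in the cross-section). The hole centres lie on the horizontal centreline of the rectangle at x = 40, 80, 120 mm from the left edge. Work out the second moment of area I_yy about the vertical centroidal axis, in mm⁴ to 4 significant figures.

I_yy ≈ 1.728 × 10⁷ mm⁴

Break the section into simple shapes (no overlaps), measuring from the bottom-left corner of the bounding box.
Plate: 160 × 55, A = 8 800 mm², x = 80 mm, Ī = 18 773 333 mm⁴.
Hole 1 (subtracted): ⌀24, A = 452.389 mm², x = 40 mm, Ī = 16 286 mm⁴.
Hole 2 (subtracted): ⌀24, A = 452.389 mm², x = 80 mm, Ī = 16 286 mm⁴.
Hole 3 (subtracted): ⌀24, A = 452.389 mm², x = 120 mm, Ī = 16 286 mm⁴.
By symmetry the centroid is at mid-width, x̄ = 80 mm.
Transfer each piece to the vertical centroidal axis using Ī + A·d² with d = x − 80:
  plate: d = 0 mm → contributes +18 773 333 mm⁴
  hole 1: d = -40 mm → contributes −740 109 mm⁴
  hole 2: d = 0 mm → contributes −16 286 mm⁴
  hole 3: d = 40 mm → contributes −740 109 mm⁴
Total I = 17 276 829 mm⁴.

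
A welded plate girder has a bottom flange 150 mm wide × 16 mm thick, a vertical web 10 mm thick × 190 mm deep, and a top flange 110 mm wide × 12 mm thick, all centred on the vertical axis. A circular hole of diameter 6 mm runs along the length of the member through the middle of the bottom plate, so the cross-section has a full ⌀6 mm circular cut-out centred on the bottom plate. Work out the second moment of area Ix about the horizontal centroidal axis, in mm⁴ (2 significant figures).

Split into non-overlapping primitives; take the origin at the lower-left of the bounding box.
Bottom plate: 150 × 16, A = 2 400 mm², y = 8 mm, Ī = 51 200 mm⁴.
Web plate: 10 × 190, A = 1 900 mm², y = 111 mm, Ī = 5 715 833 mm⁴.
Top plate: 110 × 12, A = 1 320 mm², y = 212 mm, Ī = 15 840 mm⁴.
Hole (subtracted): ⌀6, A = 28.27 mm², y = 8 mm, Ī = 63.62 mm⁴.
Centroid: ȳ = ΣA·y / ΣA = 91.16 mm.
Transfer each piece to the horizontal centroidal axis using Ī + A·d² with d = y − 91.16:
  bottom plate: d = -83.16 mm → contributes +16 646 613 mm⁴
  web plate: d = 19.84 mm → contributes +6 464 098 mm⁴
  top plate: d = 120.8 mm → contributes +19 292 476 mm⁴
  hole: d = -83.16 mm → contributes −195 574 mm⁴
Total I = 42 207 613 mm⁴.

Ix ≈ 4.2 × 10⁷ mm⁴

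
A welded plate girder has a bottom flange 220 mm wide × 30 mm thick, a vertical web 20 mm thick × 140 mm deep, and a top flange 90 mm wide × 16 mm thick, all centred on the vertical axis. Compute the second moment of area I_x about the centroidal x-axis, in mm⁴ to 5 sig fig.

I_x ≈ 4.2974 × 10⁷ mm⁴

Treat the section as a set of non-overlapping primitives; coordinates are from the bounding-box lower-left.
Bottom plate: 220 × 30, A = 6 600 mm², y = 15 mm, Ī = 495 000 mm⁴.
Web plate: 20 × 140, A = 2 800 mm², y = 100 mm, Ī = 4 573 333 mm⁴.
Top plate: 90 × 16, A = 1 440 mm², y = 178 mm, Ī = 30 720 mm⁴.
Centroid: ȳ = ΣA·y / ΣA = 58.60886 mm.
Transfer each piece to the centroidal x-axis using Ī + A·d² with d = y − 58.60886:
  bottom plate: d = -43.60886 mm → contributes +13 046 433 mm⁴
  web plate: d = 41.39114 mm → contributes +9 370 368 mm⁴
  top plate: d = 119.3911 mm → contributes +20 556 833 mm⁴
Total I = 42 973 635 mm⁴.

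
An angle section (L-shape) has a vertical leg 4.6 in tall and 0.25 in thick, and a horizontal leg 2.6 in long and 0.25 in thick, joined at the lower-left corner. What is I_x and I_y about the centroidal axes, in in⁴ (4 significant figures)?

I_x ≈ 3.870 in⁴, I_y ≈ 0.9335 in⁴

Treat the section as a set of non-overlapping primitives; coordinates are from the bounding-box lower-left.
Vertical leg: 0.25 × 4.6, A = 1.15 in², y = 2.3 in, Ī = 2.02783 in⁴.
Horizontal leg (remainder): 2.35 × 0.25, A = 0.5875 in², y = 0.125 in, Ī = 0.0030599 in⁴.
Centroid: ȳ = ΣA·y / ΣA = 1.56457 in.
Transfer each piece to the centroidal x-axis using Ī + A·d² with d = y − 1.56457:
  vertical leg: d = 0.735432 in → contributes +2.64982 in⁴
  horizontal leg (remainder): d = -1.43957 in → contributes +1.22057 in⁴
Total I = 3.87039 in⁴.
For the y-axis: x̄ = 0.564568 in.
Repeating about the centroidal y-axis gives I_y = 0.933517 in⁴.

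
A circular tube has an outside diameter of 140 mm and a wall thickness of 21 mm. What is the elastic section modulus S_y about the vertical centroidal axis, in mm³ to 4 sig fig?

S_y ≈ 2.047 × 10⁵ mm³

Treat the section as a set of non-overlapping primitives; coordinates are from the bounding-box lower-left.
Outer circle: ⌀140, A = 15393.8 mm², x = 70 mm, Ī = 18 857 410 mm⁴.
Bore (subtracted): ⌀98, A = 7542.96 mm², x = 70 mm, Ī = 4 527 664 mm⁴.
By symmetry the centroid is at mid-width, x̄ = 70 mm.
All pieces are centred on the vertical centroidal axis, so I = ΣĪ (holes subtracted) = 14 329 746 mm⁴.
Extreme fibre distance c = 70 mm; S = I/c = 204 711 mm³.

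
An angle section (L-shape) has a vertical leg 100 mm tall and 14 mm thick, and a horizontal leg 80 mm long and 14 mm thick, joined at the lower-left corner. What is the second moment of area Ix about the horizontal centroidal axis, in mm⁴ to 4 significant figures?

Ix ≈ 2.211 × 10⁶ mm⁴

Split into non-overlapping primitives; take the origin at the lower-left of the bounding box.
Vertical leg: 14 × 100, A = 1 400 mm², y = 50 mm, Ī = 1 166 667 mm⁴.
Horizontal leg (remainder): 66 × 14, A = 924 mm², y = 7 mm, Ī = 15 092 mm⁴.
Centroid: ȳ = ΣA·y / ΣA = 32.9036 mm.
Transfer each piece to the horizontal centroidal axis using Ī + A·d² with d = y − 32.9036:
  vertical leg: d = 17.0964 mm → contributes +1 575 868 mm⁴
  horizontal leg (remainder): d = -25.9036 mm → contributes +635 093 mm⁴
Total I = 2 210 961 mm⁴.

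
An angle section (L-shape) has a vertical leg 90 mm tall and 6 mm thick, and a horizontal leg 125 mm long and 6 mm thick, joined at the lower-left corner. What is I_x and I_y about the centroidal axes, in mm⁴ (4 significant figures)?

I_x ≈ 9.090 × 10⁵ mm⁴, I_y ≈ 2.045 × 10⁶ mm⁴

Break the section into simple shapes (no overlaps), measuring from the bottom-left corner of the bounding box.
Vertical leg: 6 × 90, A = 540 mm², y = 45 mm, Ī = 364 500 mm⁴.
Horizontal leg (remainder): 119 × 6, A = 714 mm², y = 3 mm, Ī = 2 142 mm⁴.
Centroid: ȳ = ΣA·y / ΣA = 21.0861 mm.
Transfer each piece to the centroidal x-axis using Ī + A·d² with d = y − 21.0861:
  vertical leg: d = 23.9139 mm → contributes +673 312 mm⁴
  horizontal leg (remainder): d = -18.0861 mm → contributes +235 697 mm⁴
Total I = 909 009 mm⁴.
For the y-axis: x̄ = 38.5861 mm.
Repeating about the centroidal y-axis gives I_y = 2 045 231 mm⁴.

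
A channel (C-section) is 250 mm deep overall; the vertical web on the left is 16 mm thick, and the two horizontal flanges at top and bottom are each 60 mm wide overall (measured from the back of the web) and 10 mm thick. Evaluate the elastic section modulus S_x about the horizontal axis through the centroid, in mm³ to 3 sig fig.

Decompose the section into non-overlapping parts with the origin at the bottom-left of its bounding rectangle.
Web: 16 × 250, A = 4 000 mm², y = 125 mm, Ī = 20 833 333 mm⁴.
Top flange (beyond web): 44 × 10, A = 440 mm², y = 245 mm, Ī = 3666.7 mm⁴.
Bottom flange (beyond web): 44 × 10, A = 440 mm², y = 5 mm, Ī = 3666.7 mm⁴.
By symmetry the centroid is at mid-height, ȳ = 125 mm.
Transfer each piece to the horizontal axis through the centroid using Ī + A·d² with d = y − 125:
  web: d = 0 mm → contributes +20 833 333 mm⁴
  top flange (beyond web): d = 120 mm → contributes +6 339 667 mm⁴
  bottom flange (beyond web): d = -120 mm → contributes +6 339 667 mm⁴
Total I = 33 512 667 mm⁴.
Extreme fibre distance c = 125 mm; S = I/c = 268 101 mm³.

S_x ≈ 2.68 × 10⁵ mm³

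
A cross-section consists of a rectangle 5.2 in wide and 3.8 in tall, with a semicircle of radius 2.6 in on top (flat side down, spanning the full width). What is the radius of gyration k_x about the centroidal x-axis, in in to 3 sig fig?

k_x ≈ 1.73 in

Split into non-overlapping primitives; take the origin at the lower-left of the bounding box.
Rectangular body: 5.2 × 3.8, A = 19.76 in², y = 1.9 in, Ī = 23.778 in⁴.
Semicircular cap: semicircle r = 2.6, A = 10.619 in², y = 4.9035 in, Ī = 5.0156 in⁴.
Centroid: ȳ = ΣA·y / ΣA = 2.9498 in.
Transfer each piece to the centroidal x-axis using Ī + A·d² with d = y − 2.9498:
  rectangular body: d = -1.0498 in → contributes +45.557 in⁴
  semicircular cap: d = 1.9536 in → contributes +45.543 in⁴
Total I = 91.1 in⁴.
Radius of gyration: k = √(I/A) = √(91.1 / 30.379) = 1.7317 in.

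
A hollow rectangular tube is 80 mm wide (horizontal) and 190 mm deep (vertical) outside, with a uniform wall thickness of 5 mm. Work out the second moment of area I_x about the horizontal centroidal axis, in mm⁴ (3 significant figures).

Decompose the section into non-overlapping parts with the origin at the bottom-left of its bounding rectangle.
Outer rectangle: 80 × 190, A = 15 200 mm², y = 95 mm, Ī = 45 726 667 mm⁴.
Inner void (subtracted): 70 × 180, A = 12 600 mm², y = 95 mm, Ī = 34 020 000 mm⁴.
By symmetry the centroid is at mid-height, ȳ = 95 mm.
All pieces are centred on the horizontal centroidal axis, so I = ΣĪ (holes subtracted) = 11 706 667 mm⁴.

I_x ≈ 1.17 × 10⁷ mm⁴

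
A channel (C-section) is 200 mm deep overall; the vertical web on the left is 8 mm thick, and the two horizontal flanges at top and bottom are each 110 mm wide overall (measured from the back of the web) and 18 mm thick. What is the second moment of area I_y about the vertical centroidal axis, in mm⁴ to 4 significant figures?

Treat the section as a set of non-overlapping primitives; coordinates are from the bounding-box lower-left.
Web: 8 × 200, A = 1 600 mm², x = 4 mm, Ī = 8533.33 mm⁴.
Top flange (beyond web): 102 × 18, A = 1 836 mm², x = 59 mm, Ī = 1 591 812 mm⁴.
Bottom flange (beyond web): 102 × 18, A = 1 836 mm², x = 59 mm, Ī = 1 591 812 mm⁴.
Centroid: x̄ = ΣA·x / ΣA = 42.308 mm.
Transfer each piece to the vertical centroidal axis using Ī + A·d² with d = x − 42.308:
  web: d = -38.308 mm → contributes +2 356 543 mm⁴
  top flange (beyond web): d = 16.692 mm → contributes +2 103 361 mm⁴
  bottom flange (beyond web): d = 16.692 mm → contributes +2 103 361 mm⁴
Total I = 6 563 265 mm⁴.

I_y ≈ 6.563 × 10⁶ mm⁴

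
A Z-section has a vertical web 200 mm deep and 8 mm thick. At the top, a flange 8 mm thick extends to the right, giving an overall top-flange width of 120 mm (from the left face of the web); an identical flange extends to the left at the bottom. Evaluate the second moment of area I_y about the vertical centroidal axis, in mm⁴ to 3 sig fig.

Decompose the section into non-overlapping parts with the origin at the bottom-left of its bounding rectangle.
Web: 8 × 200, A = 1 600 mm², x = 116 mm, Ī = 8533.3 mm⁴.
Top flange (beyond web): 112 × 8, A = 896 mm², x = 176 mm, Ī = 936 619 mm⁴.
Bottom flange (beyond web): 112 × 8, A = 896 mm², x = 56 mm, Ī = 936 619 mm⁴.
Centroid: x̄ = ΣA·x / ΣA = 116 mm.
Transfer each piece to the vertical centroidal axis using Ī + A·d² with d = x − 116:
  web: d = 0 mm → contributes +8533.3 mm⁴
  top flange (beyond web): d = 60 mm → contributes +4 162 219 mm⁴
  bottom flange (beyond web): d = -60 mm → contributes +4 162 219 mm⁴
Total I = 8 332 971 mm⁴.

I_y ≈ 8.33 × 10⁶ mm⁴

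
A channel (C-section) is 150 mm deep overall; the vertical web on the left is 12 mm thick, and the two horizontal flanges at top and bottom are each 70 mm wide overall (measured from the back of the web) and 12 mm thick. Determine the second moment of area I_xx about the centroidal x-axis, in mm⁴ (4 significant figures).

Treat the section as a set of non-overlapping primitives; coordinates are from the bounding-box lower-left.
Web: 12 × 150, A = 1 800 mm², y = 75 mm, Ī = 3 375 000 mm⁴.
Top flange (beyond web): 58 × 12, A = 696 mm², y = 144 mm, Ī = 8 352 mm⁴.
Bottom flange (beyond web): 58 × 12, A = 696 mm², y = 6 mm, Ī = 8 352 mm⁴.
By symmetry the centroid is at mid-height, ȳ = 75 mm.
Transfer each piece to the centroidal x-axis using Ī + A·d² with d = y − 75:
  web: d = 0 mm → contributes +3 375 000 mm⁴
  top flange (beyond web): d = 69 mm → contributes +3 322 008 mm⁴
  bottom flange (beyond web): d = -69 mm → contributes +3 322 008 mm⁴
Total I = 10 019 016 mm⁴.

I_xx ≈ 1.002 × 10⁷ mm⁴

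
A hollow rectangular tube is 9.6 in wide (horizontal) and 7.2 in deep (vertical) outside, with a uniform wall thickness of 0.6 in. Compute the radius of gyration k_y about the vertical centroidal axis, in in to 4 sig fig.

Treat the section as a set of non-overlapping primitives; coordinates are from the bounding-box lower-left.
Outer rectangle: 9.6 × 7.2, A = 69.12 in², x = 4.8 in, Ī = 530.842 in⁴.
Inner void (subtracted): 8.4 × 6, A = 50.4 in², x = 4.8 in, Ī = 296.352 in⁴.
By symmetry the centroid is at mid-width, x̄ = 4.8 in.
All pieces are centred on the vertical centroidal axis, so I = ΣĪ (holes subtracted) = 234.49 in⁴.
Radius of gyration: k = √(I/A) = √(234.49 / 18.72) = 3.53923 in.

k_y ≈ 3.539 in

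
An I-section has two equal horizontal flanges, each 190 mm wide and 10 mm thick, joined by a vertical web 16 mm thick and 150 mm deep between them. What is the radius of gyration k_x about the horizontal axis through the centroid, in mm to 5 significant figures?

k_x ≈ 68.217 mm

Treat the section as a set of non-overlapping primitives; coordinates are from the bounding-box lower-left.
Bottom flange: 190 × 10, A = 1 900 mm², y = 5 mm, Ī = 15833.33 mm⁴.
Web: 16 × 150, A = 2 400 mm², y = 85 mm, Ī = 4 500 000 mm⁴.
Top flange: 190 × 10, A = 1 900 mm², y = 165 mm, Ī = 15833.33 mm⁴.
By symmetry the centroid is at mid-height, ȳ = 85 mm.
Transfer each piece to the horizontal axis through the centroid using Ī + A·d² with d = y − 85:
  bottom flange: d = -80 mm → contributes +12 175 833 mm⁴
  web: d = 0 mm → contributes +4 500 000 mm⁴
  top flange: d = 80 mm → contributes +12 175 833 mm⁴
Total I = 28 851 667 mm⁴.
Radius of gyration: k = √(I/A) = √(28 851 667 / 6 200) = 68.21653 mm.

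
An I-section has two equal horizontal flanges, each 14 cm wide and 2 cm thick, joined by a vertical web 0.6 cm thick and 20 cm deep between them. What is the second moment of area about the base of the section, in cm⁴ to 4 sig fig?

Break the section into simple shapes (no overlaps), measuring from the bottom-left corner of the bounding box.
Bottom flange: 14 × 2, A = 28 cm², y = 1 cm, Ī = 9.33333 cm⁴.
Web: 0.6 × 20, A = 12 cm², y = 12 cm, Ī = 400 cm⁴.
Top flange: 14 × 2, A = 28 cm², y = 23 cm, Ī = 9.33333 cm⁴.
Transfer each piece to the bottom edge using Ī + A·d² with d = y − 0:
  bottom flange: d = 1 cm → contributes +37.3333 cm⁴
  web: d = 12 cm → contributes +2 128 cm⁴
  top flange: d = 23 cm → contributes +14821.3 cm⁴
Total I = 16986.7 cm⁴.

I_base ≈ 1.699 × 10⁴ cm⁴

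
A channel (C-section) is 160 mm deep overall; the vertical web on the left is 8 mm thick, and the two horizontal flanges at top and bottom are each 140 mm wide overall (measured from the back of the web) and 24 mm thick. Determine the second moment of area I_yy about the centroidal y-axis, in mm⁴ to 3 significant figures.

Decompose the section into non-overlapping parts with the origin at the bottom-left of its bounding rectangle.
Web: 8 × 160, A = 1 280 mm², x = 4 mm, Ī = 6826.7 mm⁴.
Top flange (beyond web): 132 × 24, A = 3 168 mm², x = 74 mm, Ī = 4 599 936 mm⁴.
Bottom flange (beyond web): 132 × 24, A = 3 168 mm², x = 74 mm, Ī = 4 599 936 mm⁴.
Centroid: x̄ = ΣA·x / ΣA = 62.235 mm.
Transfer each piece to the centroidal y-axis using Ī + A·d² with d = x − 62.235:
  web: d = -58.235 mm → contributes +4 347 754 mm⁴
  top flange (beyond web): d = 11.765 mm → contributes +5 038 414 mm⁴
  bottom flange (beyond web): d = 11.765 mm → contributes +5 038 414 mm⁴
Total I = 14 424 581 mm⁴.

I_yy ≈ 1.44 × 10⁷ mm⁴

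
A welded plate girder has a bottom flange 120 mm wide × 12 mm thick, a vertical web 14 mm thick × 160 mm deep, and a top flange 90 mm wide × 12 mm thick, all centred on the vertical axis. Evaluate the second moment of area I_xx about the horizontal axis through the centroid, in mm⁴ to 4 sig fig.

Break the section into simple shapes (no overlaps), measuring from the bottom-left corner of the bounding box.
Bottom plate: 120 × 12, A = 1 440 mm², y = 6 mm, Ī = 17 280 mm⁴.
Web plate: 14 × 160, A = 2 240 mm², y = 92 mm, Ī = 4 778 667 mm⁴.
Top plate: 90 × 12, A = 1 080 mm², y = 178 mm, Ī = 12 960 mm⁴.
Centroid: ȳ = ΣA·y / ΣA = 85.4958 mm.
Transfer each piece to the horizontal axis through the centroid using Ī + A·d² with d = y − 85.4958:
  bottom plate: d = -79.4958 mm → contributes +9 117 478 mm⁴
  web plate: d = 6.5042 mm → contributes +4 873 429 mm⁴
  top plate: d = 92.5042 mm → contributes +9 254 550 mm⁴
Total I = 23 245 457 mm⁴.

I_xx ≈ 2.325 × 10⁷ mm⁴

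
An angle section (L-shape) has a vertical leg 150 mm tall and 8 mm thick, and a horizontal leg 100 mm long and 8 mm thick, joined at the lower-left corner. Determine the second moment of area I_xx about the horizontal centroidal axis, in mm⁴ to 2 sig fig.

Split into non-overlapping primitives; take the origin at the lower-left of the bounding box.
Vertical leg: 8 × 150, A = 1 200 mm², y = 75 mm, Ī = 2 250 000 mm⁴.
Horizontal leg (remainder): 92 × 8, A = 736 mm², y = 4 mm, Ī = 3 925 mm⁴.
Centroid: ȳ = ΣA·y / ΣA = 48.01 mm.
Transfer each piece to the horizontal centroidal axis using Ī + A·d² with d = y − 48.01:
  vertical leg: d = 26.99 mm → contributes +3 124 265 mm⁴
  horizontal leg (remainder): d = -44.01 mm → contributes +1 429 357 mm⁴
Total I = 4 553 621 mm⁴.

I_xx ≈ 4.6 × 10⁶ mm⁴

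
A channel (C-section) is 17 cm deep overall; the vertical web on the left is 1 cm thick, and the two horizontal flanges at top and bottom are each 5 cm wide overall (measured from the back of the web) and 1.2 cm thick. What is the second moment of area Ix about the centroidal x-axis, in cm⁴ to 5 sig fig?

Ix ≈ 1009.7 cm⁴

Split into non-overlapping primitives; take the origin at the lower-left of the bounding box.
Web: 1 × 17, A = 17 cm², y = 8.5 cm, Ī = 409.4167 cm⁴.
Top flange (beyond web): 4 × 1.2, A = 4.8 cm², y = 16.4 cm, Ī = 0.576 cm⁴.
Bottom flange (beyond web): 4 × 1.2, A = 4.8 cm², y = 0.6 cm, Ī = 0.576 cm⁴.
By symmetry the centroid is at mid-height, ȳ = 8.5 cm.
Transfer each piece to the centroidal x-axis using Ī + A·d² with d = y − 8.5:
  web: d = 0 cm → contributes +409.4167 cm⁴
  top flange (beyond web): d = 7.9 cm → contributes +300.144 cm⁴
  bottom flange (beyond web): d = -7.9 cm → contributes +300.144 cm⁴
Total I = 1009.705 cm⁴.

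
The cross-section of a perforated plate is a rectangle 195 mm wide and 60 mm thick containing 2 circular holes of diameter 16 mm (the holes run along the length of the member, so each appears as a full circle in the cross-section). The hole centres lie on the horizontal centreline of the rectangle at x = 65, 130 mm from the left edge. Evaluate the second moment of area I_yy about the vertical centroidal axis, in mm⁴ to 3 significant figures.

Split into non-overlapping primitives; take the origin at the lower-left of the bounding box.
Plate: 195 × 60, A = 11 700 mm², x = 97.5 mm, Ī = 37 074 375 mm⁴.
Hole 1 (subtracted): ⌀16, A = 201.06 mm², x = 65 mm, Ī = 3 217 mm⁴.
Hole 2 (subtracted): ⌀16, A = 201.06 mm², x = 130 mm, Ī = 3 217 mm⁴.
By symmetry the centroid is at mid-width, x̄ = 97.5 mm.
Transfer each piece to the vertical centroidal axis using Ī + A·d² with d = x − 97.5:
  plate: d = 0 mm → contributes +37 074 375 mm⁴
  hole 1: d = -32.5 mm → contributes −215 589 mm⁴
  hole 2: d = 32.5 mm → contributes −215 589 mm⁴
Total I = 36 643 198 mm⁴.

I_yy ≈ 3.66 × 10⁷ mm⁴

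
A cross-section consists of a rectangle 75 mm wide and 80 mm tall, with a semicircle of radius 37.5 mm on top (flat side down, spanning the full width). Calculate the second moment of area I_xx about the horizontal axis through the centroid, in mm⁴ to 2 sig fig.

Split into non-overlapping primitives; take the origin at the lower-left of the bounding box.
Rectangular body: 75 × 80, A = 6 000 mm², y = 40 mm, Ī = 3 200 000 mm⁴.
Semicircular cap: semicircle r = 37.5, A = 2 209 mm², y = 95.92 mm, Ī = 217 049 mm⁴.
Centroid: ȳ = ΣA·y / ΣA = 55.05 mm.
Transfer each piece to the horizontal axis through the centroid using Ī + A·d² with d = y − 55.05:
  rectangular body: d = -15.05 mm → contributes +4 558 336 mm⁴
  semicircular cap: d = 40.87 mm → contributes +3 906 620 mm⁴
Total I = 8 464 955 mm⁴.

I_xx ≈ 8.5 × 10⁶ mm⁴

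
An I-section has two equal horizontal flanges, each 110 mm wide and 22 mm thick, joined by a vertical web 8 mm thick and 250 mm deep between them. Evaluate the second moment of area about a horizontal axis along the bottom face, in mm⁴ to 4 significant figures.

Split into non-overlapping primitives; take the origin at the lower-left of the bounding box.
Bottom flange: 110 × 22, A = 2 420 mm², y = 11 mm, Ī = 97606.7 mm⁴.
Web: 8 × 250, A = 2 000 mm², y = 147 mm, Ī = 10 416 667 mm⁴.
Top flange: 110 × 22, A = 2 420 mm², y = 283 mm, Ī = 97606.7 mm⁴.
Transfer each piece to the base of the section using Ī + A·d² with d = y − 0:
  bottom flange: d = 11 mm → contributes +390 427 mm⁴
  web: d = 147 mm → contributes +53 634 667 mm⁴
  top flange: d = 283 mm → contributes +193 912 987 mm⁴
Total I = 247 938 080 mm⁴.

I_base ≈ 2.479 × 10⁸ mm⁴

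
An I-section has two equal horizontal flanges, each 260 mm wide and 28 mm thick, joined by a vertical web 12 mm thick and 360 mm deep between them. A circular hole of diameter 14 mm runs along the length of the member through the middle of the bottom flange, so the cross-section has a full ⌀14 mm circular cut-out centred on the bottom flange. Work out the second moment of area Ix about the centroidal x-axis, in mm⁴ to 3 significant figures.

Split into non-overlapping primitives; take the origin at the lower-left of the bounding box.
Bottom flange: 260 × 28, A = 7 280 mm², y = 14 mm, Ī = 475 627 mm⁴.
Web: 12 × 360, A = 4 320 mm², y = 208 mm, Ī = 46 656 000 mm⁴.
Top flange: 260 × 28, A = 7 280 mm², y = 402 mm, Ī = 475 627 mm⁴.
Hole (subtracted): ⌀14, A = 153.94 mm², y = 14 mm, Ī = 1885.7 mm⁴.
Centroid: ȳ = ΣA·y / ΣA = 209.59 mm.
Transfer each piece to the centroidal x-axis using Ī + A·d² with d = y − 209.59:
  bottom flange: d = -195.59 mm → contributes +278 988 906 mm⁴
  web: d = -1.5948 mm → contributes +46 666 987 mm⁴
  top flange: d = 192.41 mm → contributes +269 979 538 mm⁴
  hole: d = -195.59 mm → contributes −5 891 142 mm⁴
Total I = 589 744 289 mm⁴.

Ix ≈ 5.90 × 10⁸ mm⁴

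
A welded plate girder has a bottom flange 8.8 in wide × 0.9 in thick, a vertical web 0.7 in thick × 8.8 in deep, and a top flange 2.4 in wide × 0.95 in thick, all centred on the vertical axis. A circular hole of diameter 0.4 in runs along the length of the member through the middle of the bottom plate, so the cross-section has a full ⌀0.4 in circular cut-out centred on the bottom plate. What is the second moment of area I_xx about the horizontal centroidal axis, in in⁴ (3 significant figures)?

Treat the section as a set of non-overlapping primitives; coordinates are from the bounding-box lower-left.
Bottom plate: 8.8 × 0.9, A = 7.92 in², y = 0.45 in, Ī = 0.5346 in⁴.
Web plate: 0.7 × 8.8, A = 6.16 in², y = 5.3 in, Ī = 39.753 in⁴.
Top plate: 2.4 × 0.95, A = 2.28 in², y = 10.175 in, Ī = 0.17148 in⁴.
Hole (subtracted): ⌀0.4, A = 0.12566 in², y = 0.45 in, Ī = 0.0012566 in⁴.
Centroid: ȳ = ΣA·y / ΣA = 3.6561 in.
Transfer each piece to the horizontal centroidal axis using Ī + A·d² with d = y − 3.6561:
  bottom plate: d = -3.2061 in → contributes +81.945 in⁴
  web plate: d = 1.6439 in → contributes +56.399 in⁴
  top plate: d = 6.5189 in → contributes +97.062 in⁴
  hole: d = -3.2061 in → contributes −1.293 in⁴
Total I = 234.11 in⁴.

I_xx ≈ 234 in⁴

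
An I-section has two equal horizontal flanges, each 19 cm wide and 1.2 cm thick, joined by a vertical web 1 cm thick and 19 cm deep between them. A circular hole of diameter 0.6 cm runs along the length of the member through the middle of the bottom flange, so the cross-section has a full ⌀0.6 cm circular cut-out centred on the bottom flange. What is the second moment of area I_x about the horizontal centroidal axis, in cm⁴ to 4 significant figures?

I_x ≈ 5200 cm⁴

Break the section into simple shapes (no overlaps), measuring from the bottom-left corner of the bounding box.
Bottom flange: 19 × 1.2, A = 22.8 cm², y = 0.6 cm, Ī = 2.736 cm⁴.
Web: 1 × 19, A = 19 cm², y = 10.7 cm, Ī = 571.583 cm⁴.
Top flange: 19 × 1.2, A = 22.8 cm², y = 20.8 cm, Ī = 2.736 cm⁴.
Hole (subtracted): ⌀0.6, A = 0.282743 cm², y = 0.6 cm, Ī = 0.00636173 cm⁴.
Centroid: ȳ = ΣA·y / ΣA = 10.7444 cm.
Transfer each piece to the horizontal centroidal axis using Ī + A·d² with d = y − 10.7444:
  bottom flange: d = -10.1444 cm → contributes +2349.06 cm⁴
  web: d = -0.0444003 cm → contributes +571.621 cm⁴
  top flange: d = 10.0556 cm → contributes +2308.16 cm⁴
  hole: d = -10.1444 cm → contributes −29.1032 cm⁴
Total I = 5199.74 cm⁴.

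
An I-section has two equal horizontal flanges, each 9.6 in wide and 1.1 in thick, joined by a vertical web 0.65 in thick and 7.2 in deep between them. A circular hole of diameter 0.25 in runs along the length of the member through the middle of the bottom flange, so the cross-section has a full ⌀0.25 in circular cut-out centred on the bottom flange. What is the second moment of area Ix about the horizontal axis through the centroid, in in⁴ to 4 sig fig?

Ix ≈ 385.2 in⁴

Treat the section as a set of non-overlapping primitives; coordinates are from the bounding-box lower-left.
Bottom flange: 9.6 × 1.1, A = 10.56 in², y = 0.55 in, Ī = 1.0648 in⁴.
Web: 0.65 × 7.2, A = 4.68 in², y = 4.7 in, Ī = 20.2176 in⁴.
Top flange: 9.6 × 1.1, A = 10.56 in², y = 8.85 in, Ī = 1.0648 in⁴.
Hole (subtracted): ⌀0.25, A = 0.0490874 in², y = 0.55 in, Ī = 0.000191748 in⁴.
Centroid: ȳ = ΣA·y / ΣA = 4.70791 in.
Transfer each piece to the horizontal axis through the centroid using Ī + A·d² with d = y − 4.70791:
  bottom flange: d = -4.15791 in → contributes +183.628 in⁴
  web: d = -0.00791089 in → contributes +20.2179 in⁴
  top flange: d = 4.14209 in → contributes +182.242 in⁴
  hole: d = -4.15791 in → contributes −0.848825 in⁴
Total I = 385.239 in⁴.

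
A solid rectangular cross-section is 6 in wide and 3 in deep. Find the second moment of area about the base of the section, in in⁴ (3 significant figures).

The section: 6 × 3, A = 18 in², y = 1.5 in, Ī = 13.5 in⁴.
Transfer it to a horizontal axis along the bottom face using Ī + A·d² with d = y − 0:
  the section: d = 1.5 in → contributes +54 in⁴
Total I = 54 in⁴.

I_base ≈ 54.0 in⁴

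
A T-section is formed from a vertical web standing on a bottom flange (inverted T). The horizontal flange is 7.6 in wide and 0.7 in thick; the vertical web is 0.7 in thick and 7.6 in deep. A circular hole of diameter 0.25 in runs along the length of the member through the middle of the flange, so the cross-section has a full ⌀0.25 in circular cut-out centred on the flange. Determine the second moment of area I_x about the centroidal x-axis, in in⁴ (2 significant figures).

Treat the section as a set of non-overlapping primitives; coordinates are from the bounding-box lower-left.
Flange: 7.6 × 0.7, A = 5.32 in², y = 0.35 in, Ī = 0.2172 in⁴.
Web: 0.7 × 7.6, A = 5.32 in², y = 4.5 in, Ī = 25.61 in⁴.
Hole (subtracted): ⌀0.25, A = 0.04909 in², y = 0.35 in, Ī = 0.0001917 in⁴.
Centroid: ȳ = ΣA·y / ΣA = 2.435 in.
Transfer each piece to the centroidal x-axis using Ī + A·d² with d = y − 2.435:
  flange: d = -2.085 in → contributes +23.34 in⁴
  web: d = 2.065 in → contributes +48.3 in⁴
  hole: d = -2.085 in → contributes −0.2135 in⁴
Total I = 71.42 in⁴.

I_x ≈ 71 in⁴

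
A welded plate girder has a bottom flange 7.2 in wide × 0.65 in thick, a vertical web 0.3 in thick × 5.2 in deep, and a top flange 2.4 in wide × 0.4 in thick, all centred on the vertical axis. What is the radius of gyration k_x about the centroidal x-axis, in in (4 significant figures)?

k_x ≈ 2.187 in

Split into non-overlapping primitives; take the origin at the lower-left of the bounding box.
Bottom plate: 7.2 × 0.65, A = 4.68 in², y = 0.325 in, Ī = 0.164775 in⁴.
Web plate: 0.3 × 5.2, A = 1.56 in², y = 3.25 in, Ī = 3.5152 in⁴.
Top plate: 2.4 × 0.4, A = 0.96 in², y = 6.05 in, Ī = 0.0128 in⁴.
Centroid: ȳ = ΣA·y / ΣA = 1.72208 in.
Transfer each piece to the centroidal x-axis using Ī + A·d² with d = y − 1.72208:
  bottom plate: d = -1.39708 in → contributes +9.29939 in⁴
  web plate: d = 1.52792 in → contributes +7.15707 in⁴
  top plate: d = 4.32792 in → contributes +17.9944 in⁴
Total I = 34.4509 in⁴.
Radius of gyration: k = √(I/A) = √(34.4509 / 7.2) = 2.18743 in.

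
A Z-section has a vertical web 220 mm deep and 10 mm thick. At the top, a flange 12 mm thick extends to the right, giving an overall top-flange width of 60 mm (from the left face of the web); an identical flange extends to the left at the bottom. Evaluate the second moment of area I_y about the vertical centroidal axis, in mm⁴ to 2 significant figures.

Break the section into simple shapes (no overlaps), measuring from the bottom-left corner of the bounding box.
Web: 10 × 220, A = 2 200 mm², x = 55 mm, Ī = 18 333 mm⁴.
Top flange (beyond web): 50 × 12, A = 600 mm², x = 85 mm, Ī = 125 000 mm⁴.
Bottom flange (beyond web): 50 × 12, A = 600 mm², x = 25 mm, Ī = 125 000 mm⁴.
Centroid: x̄ = ΣA·x / ΣA = 55 mm.
Transfer each piece to the vertical centroidal axis using Ī + A·d² with d = x − 55:
  web: d = 0 mm → contributes +18 333 mm⁴
  top flange (beyond web): d = 30 mm → contributes +665 000 mm⁴
  bottom flange (beyond web): d = -30 mm → contributes +665 000 mm⁴
Total I = 1 348 333 mm⁴.

I_y ≈ 1.3 × 10⁶ mm⁴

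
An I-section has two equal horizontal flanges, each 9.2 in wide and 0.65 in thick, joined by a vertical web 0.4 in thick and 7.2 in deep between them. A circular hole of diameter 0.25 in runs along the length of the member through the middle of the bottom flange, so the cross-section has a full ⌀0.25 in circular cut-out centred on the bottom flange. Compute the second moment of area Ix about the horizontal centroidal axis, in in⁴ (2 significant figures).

Split into non-overlapping primitives; take the origin at the lower-left of the bounding box.
Bottom flange: 9.2 × 0.65, A = 5.98 in², y = 0.325 in, Ī = 0.2105 in⁴.
Web: 0.4 × 7.2, A = 2.88 in², y = 4.25 in, Ī = 12.44 in⁴.
Top flange: 9.2 × 0.65, A = 5.98 in², y = 8.175 in, Ī = 0.2105 in⁴.
Hole (subtracted): ⌀0.25, A = 0.04909 in², y = 0.325 in, Ī = 0.0001917 in⁴.
Centroid: ȳ = ΣA·y / ΣA = 4.263 in.
Transfer each piece to the horizontal centroidal axis using Ī + A·d² with d = y − 4.263:
  bottom flange: d = -3.938 in → contributes +92.95 in⁴
  web: d = -0.01303 in → contributes +12.44 in⁴
  top flange: d = 3.912 in → contributes +91.73 in⁴
  hole: d = -3.938 in → contributes −0.7614 in⁴
Total I = 196.4 in⁴.

Ix ≈ 200 in⁴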